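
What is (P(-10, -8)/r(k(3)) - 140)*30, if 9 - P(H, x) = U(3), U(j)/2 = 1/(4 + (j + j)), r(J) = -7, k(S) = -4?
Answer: -29664/7 ≈ -4237.7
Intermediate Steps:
U(j) = 2/(4 + 2*j) (U(j) = 2/(4 + (j + j)) = 2/(4 + 2*j))
P(H, x) = 44/5 (P(H, x) = 9 - 1/(2 + 3) = 9 - 1/5 = 9 - 1*⅕ = 9 - ⅕ = 44/5)
(P(-10, -8)/r(k(3)) - 140)*30 = ((44/5)/(-7) - 140)*30 = ((44/5)*(-⅐) - 140)*30 = (-44/35 - 140)*30 = -4944/35*30 = -29664/7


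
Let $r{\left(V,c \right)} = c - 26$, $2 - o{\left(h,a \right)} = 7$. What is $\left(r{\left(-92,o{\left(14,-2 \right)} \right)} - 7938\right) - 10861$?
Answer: $-18830$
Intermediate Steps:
$o{\left(h,a \right)} = -5$ ($o{\left(h,a \right)} = 2 - 7 = -5$)
$r{\left(V,c \right)} = -26 + c$
$\left(r{\left(-92,o{\left(14,-2 \right)} \right)} - 7938\right) - 10861 = \left(\left(-26 - 5\right) - 7938\right) - 10861 = \left(-31 - 7938\right) - 10861 = -7969 - 10861 = -18830$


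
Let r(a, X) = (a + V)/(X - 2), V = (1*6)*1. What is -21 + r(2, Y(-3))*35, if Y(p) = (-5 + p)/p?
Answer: 399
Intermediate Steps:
Y(p) = (-5 + p)/p
V = 6 (V = 6*1 = 6)
r(a, X) = (6 + a)/(-2 + X) (r(a, X) = (a + 6)/(X - 2) = (6 + a)/(-2 + X))
-21 + r(2, Y(-3))*35 = -21 + ((6 + 2)/(-2 + (-5 - 3)/(-3)))*35 = -21 + (8/(-2 - ⅓*(-8)))*35 = -21 + (8/(-2 + 8/3))*35 = -21 + (8/(⅔))*35 = -21 + ((3/2)*8)*35 = -21 + 12*35 = -21 + 420 = 399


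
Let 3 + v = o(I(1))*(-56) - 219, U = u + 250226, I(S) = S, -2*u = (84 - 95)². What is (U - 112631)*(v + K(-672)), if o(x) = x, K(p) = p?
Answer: -130657775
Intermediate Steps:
u = -121/2 (u = -(84 - 95)²/2 = -½*(-11)² = -½*121 = -121/2 ≈ -60.500)
U = 500331/2 (U = -121/2 + 250226 = 500331/2 ≈ 2.5017e+5)
v = -278 (v = -3 + (1*(-56) - 219) = -3 + (-56 - 219) = -3 - 275 = -278)
(U - 112631)*(v + K(-672)) = (500331/2 - 112631)*(-278 - 672) = (275069/2)*(-950) = -130657775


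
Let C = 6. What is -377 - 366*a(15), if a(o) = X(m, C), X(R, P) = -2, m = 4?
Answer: 355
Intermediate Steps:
a(o) = -2
-377 - 366*a(15) = -377 - 366*(-2) = -377 + 732 = 355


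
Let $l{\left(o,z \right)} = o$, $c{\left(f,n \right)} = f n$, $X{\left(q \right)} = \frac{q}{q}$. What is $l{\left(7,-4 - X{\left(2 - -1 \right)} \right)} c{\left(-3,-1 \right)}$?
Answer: $21$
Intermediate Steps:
$X{\left(q \right)} = 1$
$l{\left(7,-4 - X{\left(2 - -1 \right)} \right)} c{\left(-3,-1 \right)} = 7 \left(\left(-3\right) \left(-1\right)\right) = 7 \cdot 3 = 21$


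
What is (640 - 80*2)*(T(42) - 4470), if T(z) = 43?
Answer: -2124960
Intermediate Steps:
(640 - 80*2)*(T(42) - 4470) = (640 - 80*2)*(43 - 4470) = (640 - 160)*(-4427) = 480*(-4427) = -2124960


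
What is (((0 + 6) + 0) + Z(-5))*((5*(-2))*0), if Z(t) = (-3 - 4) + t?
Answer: 0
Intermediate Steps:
Z(t) = -7 + t
(((0 + 6) + 0) + Z(-5))*((5*(-2))*0) = (((0 + 6) + 0) + (-7 - 5))*((5*(-2))*0) = ((6 + 0) - 12)*(-10*0) = (6 - 12)*0 = -6*0 = 0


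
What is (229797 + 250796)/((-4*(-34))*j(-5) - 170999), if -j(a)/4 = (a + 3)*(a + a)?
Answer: -480593/181879 ≈ -2.6424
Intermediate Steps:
j(a) = -8*a*(3 + a) (j(a) = -4*(a + 3)*(a + a) = -4*(3 + a)*2*a = -8*a*(3 + a))
(229797 + 250796)/((-4*(-34))*j(-5) - 170999) = (229797 + 250796)/((-4*(-34))*(-8*(-5)*(3 - 5)) - 170999) = 480593/(136*(-8*(-5)*(-2)) - 170999) = 480593/(136*(-80) - 170999) = 480593/(-10880 - 170999) = 480593/(-181879) = 480593*(-1/181879) = -480593/181879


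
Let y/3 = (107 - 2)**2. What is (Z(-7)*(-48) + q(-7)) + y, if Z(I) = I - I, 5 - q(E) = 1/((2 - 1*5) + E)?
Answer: 330801/10 ≈ 33080.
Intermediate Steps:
q(E) = 5 - 1/(-3 + E) (q(E) = 5 - 1/((2 - 1*5) + E) = 5 - 1/((2 - 5) + E) = 5 - 1/(-3 + E))
y = 33075 (y = 3*(107 - 2)**2 = 3*105**2 = 3*11025 = 33075)
Z(I) = 0
(Z(-7)*(-48) + q(-7)) + y = (0*(-48) + (-16 + 5*(-7))/(-3 - 7)) + 33075 = (0 + (-16 - 35)/(-10)) + 33075 = (0 - 1/10*(-51)) + 33075 = (0 + 51/10) + 33075 = 51/10 + 33075 = 330801/10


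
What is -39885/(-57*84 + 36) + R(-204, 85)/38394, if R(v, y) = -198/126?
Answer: 198506677/23650704 ≈ 8.3933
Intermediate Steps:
R(v, y) = -11/7 (R(v, y) = -198*1/126 = -11/7)
-39885/(-57*84 + 36) + R(-204, 85)/38394 = -39885/(-57*84 + 36) - 11/7/38394 = -39885/(-4788 + 36) - 11/7*1/38394 = -39885/(-4752) - 11/268758 = -39885*(-1/4752) - 11/268758 = 13295/1584 - 11/268758 = 198506677/23650704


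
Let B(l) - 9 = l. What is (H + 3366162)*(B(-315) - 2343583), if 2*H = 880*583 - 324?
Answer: -8490784780280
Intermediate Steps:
B(l) = 9 + l
H = 256358 (H = (880*583 - 324)/2 = (513040 - 324)/2 = (½)*512716 = 256358)
(H + 3366162)*(B(-315) - 2343583) = (256358 + 3366162)*((9 - 315) - 2343583) = 3622520*(-306 - 2343583) = 3622520*(-2343889) = -8490784780280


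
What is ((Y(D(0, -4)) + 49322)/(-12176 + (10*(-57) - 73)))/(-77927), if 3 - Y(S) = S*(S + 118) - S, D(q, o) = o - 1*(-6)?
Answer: 49087/998946213 ≈ 4.9139e-5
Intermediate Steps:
D(q, o) = 6 + o (D(q, o) = o + 6 = 6 + o)
Y(S) = 3 + S - S*(118 + S) (Y(S) = 3 - (S*(S + 118) - S) = 3 - (S*(118 + S) - S) = 3 - (-S + S*(118 + S)) = 3 + (S - S*(118 + S)) = 3 + S - S*(118 + S))
((Y(D(0, -4)) + 49322)/(-12176 + (10*(-57) - 73)))/(-77927) = (((3 - (6 - 4)² - 117*(6 - 4)) + 49322)/(-12176 + (10*(-57) - 73)))/(-77927) = (((3 - 1*2² - 117*2) + 49322)/(-12176 + (-570 - 73)))*(-1/77927) = (((3 - 1*4 - 234) + 49322)/(-12176 - 643))*(-1/77927) = (((3 - 4 - 234) + 49322)/(-12819))*(-1/77927) = ((-235 + 49322)*(-1/12819))*(-1/77927) = (49087*(-1/12819))*(-1/77927) = -49087/12819*(-1/77927) = 49087/998946213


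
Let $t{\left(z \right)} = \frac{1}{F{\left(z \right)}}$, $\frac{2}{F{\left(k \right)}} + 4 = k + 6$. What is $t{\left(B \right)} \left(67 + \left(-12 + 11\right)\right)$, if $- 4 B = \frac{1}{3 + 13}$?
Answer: $\frac{4191}{64} \approx 65.484$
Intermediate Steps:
$F{\left(k \right)} = \frac{2}{2 + k}$ ($F{\left(k \right)} = \frac{2}{-4 + \left(k + 6\right)} = \frac{2}{-4 + \left(6 + k\right)} = \frac{2}{2 + k}$)
$B = - \frac{1}{64}$ ($B = - \frac{1}{4 \left(3 + 13\right)} = - \frac{1}{4 \cdot 16} = \left(- \frac{1}{4}\right) \frac{1}{16} = - \frac{1}{64} \approx -0.015625$)
$t{\left(z \right)} = 1 + \frac{z}{2}$ ($t{\left(z \right)} = \frac{1}{2 \frac{1}{2 + z}} = 1 + \frac{z}{2}$)
$t{\left(B \right)} \left(67 + \left(-12 + 11\right)\right) = \left(1 + \frac{1}{2} \left(- \frac{1}{64}\right)\right) \left(67 + \left(-12 + 11\right)\right) = \left(1 - \frac{1}{128}\right) \left(67 - 1\right) = \frac{127}{128} \cdot 66 = \frac{4191}{64}$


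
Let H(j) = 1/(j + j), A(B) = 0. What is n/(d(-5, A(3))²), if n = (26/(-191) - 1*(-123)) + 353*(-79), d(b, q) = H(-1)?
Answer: -21211800/191 ≈ -1.1106e+5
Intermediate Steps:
H(j) = 1/(2*j)
d(b, q) = -½ (d(b, q) = (½)/(-1) = (½)*(-1) = -½)
n = -5302950/191 (n = (26*(-1/191) + 123) - 27887 = (-26/191 + 123) - 27887 = 23467/191 - 27887 = -5302950/191 ≈ -27764.)
n/(d(-5, A(3))²) = -5302950/(191*((-½)²)) = -5302950/(191*¼) = -5302950/191*4 = -21211800/191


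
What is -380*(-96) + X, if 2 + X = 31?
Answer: 36509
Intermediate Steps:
X = 29 (X = -2 + 31 = 29)
-380*(-96) + X = -380*(-96) + 29 = 36480 + 29 = 36509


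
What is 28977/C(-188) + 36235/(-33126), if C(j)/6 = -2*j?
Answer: 146357657/12455376 ≈ 11.751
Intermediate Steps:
C(j) = -12*j (C(j) = 6*(-2*j) = -12*j)
28977/C(-188) + 36235/(-33126) = 28977/((-12*(-188))) + 36235/(-33126) = 28977/2256 + 36235*(-1/33126) = 28977*(1/2256) - 36235/33126 = 9659/752 - 36235/33126 = 146357657/12455376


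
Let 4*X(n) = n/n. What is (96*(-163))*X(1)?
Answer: -3912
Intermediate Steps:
X(n) = ¼ (X(n) = (n/n)/4 = (¼)*1 = ¼)
(96*(-163))*X(1) = (96*(-163))*(¼) = -15648*¼ = -3912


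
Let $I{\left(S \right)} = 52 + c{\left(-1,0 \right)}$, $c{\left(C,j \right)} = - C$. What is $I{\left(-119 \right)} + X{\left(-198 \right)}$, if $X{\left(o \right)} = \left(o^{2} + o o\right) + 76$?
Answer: $78537$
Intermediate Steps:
$I{\left(S \right)} = 53$ ($I{\left(S \right)} = 52 - -1 = 52 + 1 = 53$)
$X{\left(o \right)} = 76 + 2 o^{2}$ ($X{\left(o \right)} = \left(o^{2} + o^{2}\right) + 76 = 2 o^{2} + 76 = 76 + 2 o^{2}$)
$I{\left(-119 \right)} + X{\left(-198 \right)} = 53 + \left(76 + 2 \left(-198\right)^{2}\right) = 53 + \left(76 + 2 \cdot 39204\right) = 53 + \left(76 + 78408\right) = 53 + 78484 = 78537$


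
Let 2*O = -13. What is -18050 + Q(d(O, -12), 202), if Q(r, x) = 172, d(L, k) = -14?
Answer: -17878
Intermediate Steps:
O = -13/2 (O = (1/2)*(-13) = -13/2 ≈ -6.5000)
-18050 + Q(d(O, -12), 202) = -18050 + 172 = -17878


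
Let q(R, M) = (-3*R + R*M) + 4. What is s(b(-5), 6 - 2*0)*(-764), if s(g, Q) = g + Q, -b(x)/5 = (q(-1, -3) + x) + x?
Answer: -4584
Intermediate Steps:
q(R, M) = 4 - 3*R + M*R (q(R, M) = (-3*R + M*R) + 4 = 4 - 3*R + M*R)
b(x) = -50 - 10*x (b(x) = -5*(((4 - 3*(-1) - 3*(-1)) + x) + x) = -5*(((4 + 3 + 3) + x) + x) = -5*((10 + x) + x) = -5*(10 + 2*x) = -50 - 10*x)
s(g, Q) = Q + g
s(b(-5), 6 - 2*0)*(-764) = ((6 - 2*0) + (-50 - 10*(-5)))*(-764) = ((6 + 0) + (-50 + 50))*(-764) = (6 + 0)*(-764) = 6*(-764) = -4584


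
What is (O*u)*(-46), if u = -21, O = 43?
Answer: 41538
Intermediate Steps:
(O*u)*(-46) = (43*(-21))*(-46) = -903*(-46) = 41538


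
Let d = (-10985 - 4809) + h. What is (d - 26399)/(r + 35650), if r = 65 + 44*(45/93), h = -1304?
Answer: -449469/369275 ≈ -1.2172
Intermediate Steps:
r = 2675/31 (r = 65 + 44*(45*(1/93)) = 65 + 44*(15/31) = 65 + 660/31 = 2675/31 ≈ 86.290)
d = -17098 (d = (-10985 - 4809) - 1304 = -15794 - 1304 = -17098)
(d - 26399)/(r + 35650) = (-17098 - 26399)/(2675/31 + 35650) = -43497/1107825/31 = -43497*31/1107825 = -449469/369275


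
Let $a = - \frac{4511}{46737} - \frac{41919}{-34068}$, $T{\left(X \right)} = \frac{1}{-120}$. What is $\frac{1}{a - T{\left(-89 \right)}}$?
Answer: $\frac{5307453720}{6062520631} \approx 0.87545$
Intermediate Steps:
$T{\left(X \right)} = - \frac{1}{120}$
$a = \frac{601829185}{530745372}$ ($a = \left(-4511\right) \frac{1}{46737} - - \frac{13973}{11356} = - \frac{4511}{46737} + \frac{13973}{11356} = \frac{601829185}{530745372} \approx 1.1339$)
$\frac{1}{a - T{\left(-89 \right)}} = \frac{1}{\frac{601829185}{530745372} - - \frac{1}{120}} = \frac{1}{\frac{601829185}{530745372} + \frac{1}{120}} = \frac{1}{\frac{6062520631}{5307453720}} = \frac{5307453720}{6062520631}$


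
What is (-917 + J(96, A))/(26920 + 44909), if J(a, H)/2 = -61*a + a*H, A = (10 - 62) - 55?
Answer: -33173/71829 ≈ -0.46183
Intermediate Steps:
A = -107 (A = -52 - 55 = -107)
J(a, H) = -122*a + 2*H*a (J(a, H) = 2*(-61*a + a*H) = 2*(-61*a + H*a) = -122*a + 2*H*a)
(-917 + J(96, A))/(26920 + 44909) = (-917 + 2*96*(-61 - 107))/(26920 + 44909) = (-917 + 2*96*(-168))/71829 = (-917 - 32256)*(1/71829) = -33173*1/71829 = -33173/71829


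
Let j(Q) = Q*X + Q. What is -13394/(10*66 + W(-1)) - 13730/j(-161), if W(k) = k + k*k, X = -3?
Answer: -3343667/53130 ≈ -62.934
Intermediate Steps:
j(Q) = -2*Q (j(Q) = Q*(-3) + Q = -3*Q + Q = -2*Q)
W(k) = k + k²
-13394/(10*66 + W(-1)) - 13730/j(-161) = -13394/(10*66 - (1 - 1)) - 13730/((-2*(-161))) = -13394/(660 - 1*0) - 13730/322 = -13394/(660 + 0) - 13730*1/322 = -13394/660 - 6865/161 = -13394*1/660 - 6865/161 = -6697/330 - 6865/161 = -3343667/53130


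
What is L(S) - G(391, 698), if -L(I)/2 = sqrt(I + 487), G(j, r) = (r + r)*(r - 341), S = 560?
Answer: -498372 - 2*sqrt(1047) ≈ -4.9844e+5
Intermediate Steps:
G(j, r) = 2*r*(-341 + r) (G(j, r) = (2*r)*(-341 + r) = 2*r*(-341 + r))
L(I) = -2*sqrt(487 + I) (L(I) = -2*sqrt(I + 487) = -2*sqrt(487 + I))
L(S) - G(391, 698) = -2*sqrt(487 + 560) - 2*698*(-341 + 698) = -2*sqrt(1047) - 2*698*357 = -2*sqrt(1047) - 1*498372 = -2*sqrt(1047) - 498372 = -498372 - 2*sqrt(1047)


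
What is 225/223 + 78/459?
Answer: 40223/34119 ≈ 1.1789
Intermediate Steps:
225/223 + 78/459 = 225*(1/223) + 78*(1/459) = 225/223 + 26/153 = 40223/34119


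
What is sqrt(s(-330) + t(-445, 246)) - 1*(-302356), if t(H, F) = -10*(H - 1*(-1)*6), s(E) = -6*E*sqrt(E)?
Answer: 302356 + sqrt(4390 + 1980*I*sqrt(330)) ≈ 3.025e+5 + 126.19*I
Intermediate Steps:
s(E) = -6*E**(3/2)
t(H, F) = -60 - 10*H (t(H, F) = -10*(H + 1*6) = -10*(H + 6) = -10*(6 + H) = -60 - 10*H)
sqrt(s(-330) + t(-445, 246)) - 1*(-302356) = sqrt(-(-1980)*I*sqrt(330) + (-60 - 10*(-445))) - 1*(-302356) = sqrt(-(-1980)*I*sqrt(330) + (-60 + 4450)) + 302356 = sqrt(1980*I*sqrt(330) + 4390) + 302356 = sqrt(4390 + 1980*I*sqrt(330)) + 302356 = 302356 + sqrt(4390 + 1980*I*sqrt(330))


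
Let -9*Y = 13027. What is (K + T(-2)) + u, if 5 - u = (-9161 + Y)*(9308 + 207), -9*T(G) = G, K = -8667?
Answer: 908376184/9 ≈ 1.0093e+8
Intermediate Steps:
T(G) = -G/9
Y = -13027/9 (Y = -⅑*13027 = -13027/9 ≈ -1447.4)
u = 908454185/9 (u = 5 - (-9161 - 13027/9)*(9308 + 207) = 5 - (-95476)*9515/9 = 5 - 1*(-908454140/9) = 5 + 908454140/9 = 908454185/9 ≈ 1.0094e+8)
(K + T(-2)) + u = (-8667 - ⅑*(-2)) + 908454185/9 = (-8667 + 2/9) + 908454185/9 = -78001/9 + 908454185/9 = 908376184/9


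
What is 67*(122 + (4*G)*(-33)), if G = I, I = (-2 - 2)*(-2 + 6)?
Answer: 149678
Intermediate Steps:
I = -16 (I = -4*4 = -16)
G = -16
67*(122 + (4*G)*(-33)) = 67*(122 + (4*(-16))*(-33)) = 67*(122 - 64*(-33)) = 67*(122 + 2112) = 67*2234 = 149678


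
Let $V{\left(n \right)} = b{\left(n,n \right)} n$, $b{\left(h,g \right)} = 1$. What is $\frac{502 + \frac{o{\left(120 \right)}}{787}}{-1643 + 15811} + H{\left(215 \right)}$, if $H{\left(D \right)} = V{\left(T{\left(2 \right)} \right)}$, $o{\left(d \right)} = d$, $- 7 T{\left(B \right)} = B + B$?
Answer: $- \frac{2988179}{5575108} \approx -0.53599$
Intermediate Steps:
$T{\left(B \right)} = - \frac{2 B}{7}$ ($T{\left(B \right)} = - \frac{B + B}{7} = - \frac{2 B}{7}$)
$V{\left(n \right)} = n$ ($V{\left(n \right)} = 1 n = n$)
$H{\left(D \right)} = - \frac{4}{7}$ ($H{\left(D \right)} = \left(- \frac{2}{7}\right) 2 = - \frac{4}{7}$)
$\frac{502 + \frac{o{\left(120 \right)}}{787}}{-1643 + 15811} + H{\left(215 \right)} = \frac{502 + \frac{120}{787}}{-1643 + 15811} - \frac{4}{7} = \frac{502 + 120 \cdot \frac{1}{787}}{14168} - \frac{4}{7} = \left(502 + \frac{120}{787}\right) \frac{1}{14168} - \frac{4}{7} = \frac{395194}{787} \cdot \frac{1}{14168} - \frac{4}{7} = \frac{197597}{5575108} - \frac{4}{7} = - \frac{2988179}{5575108}$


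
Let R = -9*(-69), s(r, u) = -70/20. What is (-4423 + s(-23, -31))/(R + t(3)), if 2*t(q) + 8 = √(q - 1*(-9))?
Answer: -5462301/761372 + 8853*√3/761372 ≈ -7.1541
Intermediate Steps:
s(r, u) = -7/2 (s(r, u) = -70*1/20 = -7/2)
R = 621
t(q) = -4 + √(9 + q)/2 (t(q) = -4 + √(q - 1*(-9))/2 = -4 + √(q + 9)/2 = -4 + √(9 + q)/2)
(-4423 + s(-23, -31))/(R + t(3)) = (-4423 - 7/2)/(621 + (-4 + √(9 + 3)/2)) = -8853/(2*(621 + (-4 + √12/2))) = -8853/(2*(621 + (-4 + (2*√3)/2))) = -8853/(2*(621 + (-4 + √3))) = -8853/(2*(617 + √3))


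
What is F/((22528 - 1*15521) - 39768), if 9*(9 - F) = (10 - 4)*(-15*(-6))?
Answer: 51/32761 ≈ 0.0015567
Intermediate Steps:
F = -51 (F = 9 - (10 - 4)*(-15*(-6))/9 = 9 - 2*90/3 = 9 - ⅑*540 = 9 - 60 = -51)
F/((22528 - 1*15521) - 39768) = -51/((22528 - 1*15521) - 39768) = -51/((22528 - 15521) - 39768) = -51/(7007 - 39768) = -51/(-32761) = -51*(-1/32761) = 51/32761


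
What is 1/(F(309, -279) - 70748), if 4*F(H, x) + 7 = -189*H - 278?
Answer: -2/170839 ≈ -1.1707e-5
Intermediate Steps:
F(H, x) = -285/4 - 189*H/4 (F(H, x) = -7/4 + (-189*H - 278)/4 = -7/4 + (-278 - 189*H)/4 = -7/4 + (-139/2 - 189*H/4) = -285/4 - 189*H/4)
1/(F(309, -279) - 70748) = 1/((-285/4 - 189/4*309) - 70748) = 1/((-285/4 - 58401/4) - 70748) = 1/(-29343/2 - 70748) = 1/(-170839/2) = -2/170839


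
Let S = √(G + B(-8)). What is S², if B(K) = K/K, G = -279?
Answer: -278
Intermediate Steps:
B(K) = 1
S = I*√278 (S = √(-279 + 1) = √(-278) = I*√278 ≈ 16.673*I)
S² = (I*√278)² = -278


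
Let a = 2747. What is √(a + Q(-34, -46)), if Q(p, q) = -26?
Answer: √2721 ≈ 52.163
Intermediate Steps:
√(a + Q(-34, -46)) = √(2747 - 26) = √2721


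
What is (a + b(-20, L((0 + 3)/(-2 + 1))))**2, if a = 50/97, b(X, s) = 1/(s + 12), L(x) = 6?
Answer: 994009/3048516 ≈ 0.32606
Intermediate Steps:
b(X, s) = 1/(12 + s)
a = 50/97 (a = 50*(1/97) = 50/97 ≈ 0.51546)
(a + b(-20, L((0 + 3)/(-2 + 1))))**2 = (50/97 + 1/(12 + 6))**2 = (50/97 + 1/18)**2 = (997/1746)**2 = 994009/3048516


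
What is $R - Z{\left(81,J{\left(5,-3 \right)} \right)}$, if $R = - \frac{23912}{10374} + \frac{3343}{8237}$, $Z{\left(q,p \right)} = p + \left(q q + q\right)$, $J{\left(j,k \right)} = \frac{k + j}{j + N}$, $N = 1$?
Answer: $- \frac{40553850286}{6103617} \approx -6644.2$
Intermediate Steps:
$J{\left(j,k \right)} = \frac{j + k}{1 + j}$ ($J{\left(j,k \right)} = \frac{k + j}{j + 1} = \frac{j + k}{1 + j}$)
$Z{\left(q,p \right)} = p + q + q^{2}$ ($Z{\left(q,p \right)} = p + \left(q^{2} + q\right) = p + \left(q + q^{2}\right) = p + q + q^{2}$)
$R = - \frac{11591633}{6103617}$ ($R = \left(-23912\right) \frac{1}{10374} + 3343 \cdot \frac{1}{8237} = - \frac{1708}{741} + \frac{3343}{8237} = - \frac{11591633}{6103617} \approx -1.8991$)
$R - Z{\left(81,J{\left(5,-3 \right)} \right)} = - \frac{11591633}{6103617} - \left(\frac{5 - 3}{1 + 5} + 81 + 81^{2}\right) = - \frac{11591633}{6103617} - \left(\frac{1}{6} \cdot 2 + 81 + 6561\right) = - \frac{11591633}{6103617} - \left(\frac{1}{3} + 81 + 6561\right) = - \frac{11591633}{6103617} - \frac{19927}{3} = - \frac{40553850286}{6103617}$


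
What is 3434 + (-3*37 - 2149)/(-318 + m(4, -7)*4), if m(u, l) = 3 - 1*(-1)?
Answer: 519664/151 ≈ 3441.5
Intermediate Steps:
m(u, l) = 4 (m(u, l) = 3 + 1 = 4)
3434 + (-3*37 - 2149)/(-318 + m(4, -7)*4) = 3434 + (-3*37 - 2149)/(-318 + 4*4) = 3434 + (-111 - 2149)/(-318 + 16) = 3434 - 2260/(-302) = 3434 - 2260*(-1/302) = 3434 + 1130/151 = 519664/151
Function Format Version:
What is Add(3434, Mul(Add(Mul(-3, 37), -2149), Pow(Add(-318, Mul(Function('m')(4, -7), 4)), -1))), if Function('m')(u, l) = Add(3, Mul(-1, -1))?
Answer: Rational(519664, 151) ≈ 3441.5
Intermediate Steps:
Function('m')(u, l) = 4 (Function('m')(u, l) = Add(3, 1) = 4)
Add(3434, Mul(Add(Mul(-3, 37), -2149), Pow(Add(-318, Mul(Function('m')(4, -7), 4)), -1))) = Add(3434, Mul(Add(Mul(-3, 37), -2149), Pow(Add(-318, Mul(4, 4)), -1))) = Add(3434, Mul(Add(-111, -2149), Pow(Add(-318, 16), -1))) = Add(3434, Mul(-2260, Pow(-302, -1))) = Add(3434, Mul(-2260, Rational(-1, 302))) = Add(3434, Rational(1130, 151)) = Rational(519664, 151)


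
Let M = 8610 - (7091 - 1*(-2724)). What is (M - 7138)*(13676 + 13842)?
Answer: -229582674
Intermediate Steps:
M = -1205 (M = 8610 - (7091 + 2724) = 8610 - 1*9815 = 8610 - 9815 = -1205)
(M - 7138)*(13676 + 13842) = (-1205 - 7138)*(13676 + 13842) = -8343*27518 = -229582674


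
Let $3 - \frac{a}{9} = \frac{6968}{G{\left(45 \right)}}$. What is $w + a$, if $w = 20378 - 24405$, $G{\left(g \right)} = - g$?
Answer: $- \frac{13032}{5} \approx -2606.4$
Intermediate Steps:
$a = \frac{7103}{5}$ ($a = 27 - 9 \frac{6968}{\left(-1\right) 45} = 27 - 9 \frac{6968}{-45} = 27 - 9 \cdot 6968 \left(- \frac{1}{45}\right) = 27 - - \frac{6968}{5} = 27 + \frac{6968}{5} = \frac{7103}{5} \approx 1420.6$)
$w = -4027$ ($w = 20378 - 24405 = -4027$)
$w + a = -4027 + \frac{7103}{5} = - \frac{13032}{5}$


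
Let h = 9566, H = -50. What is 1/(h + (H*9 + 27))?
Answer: 1/9143 ≈ 0.00010937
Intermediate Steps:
1/(h + (H*9 + 27)) = 1/(9566 + (-50*9 + 27)) = 1/(9566 + (-450 + 27)) = 1/(9566 - 423) = 1/9143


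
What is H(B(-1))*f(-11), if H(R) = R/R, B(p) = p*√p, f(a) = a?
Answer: -11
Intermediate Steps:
B(p) = p^(3/2)
H(R) = 1
H(B(-1))*f(-11) = 1*(-11) = -11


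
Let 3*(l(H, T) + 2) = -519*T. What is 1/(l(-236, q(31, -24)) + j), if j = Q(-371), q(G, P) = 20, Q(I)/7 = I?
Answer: -1/6059 ≈ -0.00016504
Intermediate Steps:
Q(I) = 7*I
j = -2597 (j = 7*(-371) = -2597)
l(H, T) = -2 - 173*T (l(H, T) = -2 + (-519*T)/3 = -2 - 173*T)
1/(l(-236, q(31, -24)) + j) = 1/((-2 - 173*20) - 2597) = 1/((-2 - 3460) - 2597) = 1/(-3462 - 2597) = 1/(-6059) = -1/6059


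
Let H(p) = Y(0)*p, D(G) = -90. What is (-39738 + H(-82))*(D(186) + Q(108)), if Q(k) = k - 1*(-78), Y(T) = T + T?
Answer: -3814848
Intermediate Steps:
Y(T) = 2*T
Q(k) = 78 + k (Q(k) = k + 78 = 78 + k)
H(p) = 0 (H(p) = (2*0)*p = 0*p = 0)
(-39738 + H(-82))*(D(186) + Q(108)) = (-39738 + 0)*(-90 + (78 + 108)) = -39738*(-90 + 186) = -39738*96 = -3814848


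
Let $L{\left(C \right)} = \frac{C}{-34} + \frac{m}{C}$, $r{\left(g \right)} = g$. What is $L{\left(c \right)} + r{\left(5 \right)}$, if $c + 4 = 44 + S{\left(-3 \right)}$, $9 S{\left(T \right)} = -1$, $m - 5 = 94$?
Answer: $\frac{693035}{109854} \approx 6.3087$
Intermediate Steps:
$m = 99$ ($m = 5 + 94 = 99$)
$S{\left(T \right)} = - \frac{1}{9}$ ($S{\left(T \right)} = \frac{1}{9} \left(-1\right) = - \frac{1}{9}$)
$c = \frac{359}{9}$ ($c = -4 + \left(44 - \frac{1}{9}\right) = -4 + \frac{395}{9} = \frac{359}{9} \approx 39.889$)
$L{\left(C \right)} = \frac{99}{C} - \frac{C}{34}$ ($L{\left(C \right)} = \frac{C}{-34} + \frac{99}{C} = C \left(- \frac{1}{34}\right) + \frac{99}{C} = - \frac{C}{34} + \frac{99}{C} = \frac{99}{C} - \frac{C}{34}$)
$L{\left(c \right)} + r{\left(5 \right)} = \left(\frac{99}{\frac{359}{9}} - \frac{359}{306}\right) + 5 = \left(99 \cdot \frac{9}{359} - \frac{359}{306}\right) + 5 = \left(\frac{891}{359} - \frac{359}{306}\right) + 5 = \frac{143765}{109854} + 5 = \frac{693035}{109854}$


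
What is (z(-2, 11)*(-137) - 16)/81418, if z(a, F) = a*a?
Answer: -282/40709 ≈ -0.0069272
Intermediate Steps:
z(a, F) = a²
(z(-2, 11)*(-137) - 16)/81418 = ((-2)²*(-137) - 16)/81418 = (4*(-137) - 16)*(1/81418) = (-548 - 16)*(1/81418) = -564*1/81418 = -282/40709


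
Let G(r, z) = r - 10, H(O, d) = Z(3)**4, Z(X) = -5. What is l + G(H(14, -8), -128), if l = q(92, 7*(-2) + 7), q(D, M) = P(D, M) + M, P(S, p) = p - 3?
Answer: 598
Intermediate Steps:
P(S, p) = -3 + p
q(D, M) = -3 + 2*M (q(D, M) = (-3 + M) + M = -3 + 2*M)
H(O, d) = 625 (H(O, d) = (-5)**4 = 625)
G(r, z) = -10 + r
l = -17 (l = -3 + 2*(7*(-2) + 7) = -3 + 2*(-14 + 7) = -3 + 2*(-7) = -3 - 14 = -17)
l + G(H(14, -8), -128) = -17 + (-10 + 625) = -17 + 615 = 598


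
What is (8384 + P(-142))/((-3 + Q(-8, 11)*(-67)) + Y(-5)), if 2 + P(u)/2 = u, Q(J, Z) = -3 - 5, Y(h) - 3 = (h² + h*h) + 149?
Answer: 8096/735 ≈ 11.015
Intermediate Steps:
Y(h) = 152 + 2*h² (Y(h) = 3 + ((h² + h*h) + 149) = 3 + ((h² + h²) + 149) = 3 + (2*h² + 149) = 3 + (149 + 2*h²) = 152 + 2*h²)
Q(J, Z) = -8
P(u) = -4 + 2*u
(8384 + P(-142))/((-3 + Q(-8, 11)*(-67)) + Y(-5)) = (8384 + (-4 + 2*(-142)))/((-3 - 8*(-67)) + (152 + 2*(-5)²)) = (8384 + (-4 - 284))/((-3 + 536) + (152 + 2*25)) = (8384 - 288)/(533 + (152 + 50)) = 8096/(533 + 202) = 8096/735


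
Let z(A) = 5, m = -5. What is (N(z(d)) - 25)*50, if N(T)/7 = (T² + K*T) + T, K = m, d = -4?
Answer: 500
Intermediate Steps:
K = -5
N(T) = -28*T + 7*T² (N(T) = 7*((T² - 5*T) + T) = 7*(T² - 4*T) = -28*T + 7*T²)
(N(z(d)) - 25)*50 = (7*5*(-4 + 5) - 25)*50 = (7*5*1 - 25)*50 = (35 - 25)*50 = 10*50 = 500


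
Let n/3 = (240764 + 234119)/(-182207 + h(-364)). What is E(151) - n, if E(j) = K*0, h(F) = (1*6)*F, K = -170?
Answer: 1424649/184391 ≈ 7.7262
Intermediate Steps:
h(F) = 6*F
E(j) = 0 (E(j) = -170*0 = 0)
n = -1424649/184391 (n = 3*((240764 + 234119)/(-182207 + 6*(-364))) = 3*(474883/(-182207 - 2184)) = 3*(474883/(-184391)) = 3*(474883*(-1/184391)) = 3*(-474883/184391) = -1424649/184391 ≈ -7.7262)
E(151) - n = 0 - 1*(-1424649/184391) = 0 + 1424649/184391 = 1424649/184391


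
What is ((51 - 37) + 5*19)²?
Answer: 11881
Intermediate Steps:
((51 - 37) + 5*19)² = (14 + 95)² = 109² = 11881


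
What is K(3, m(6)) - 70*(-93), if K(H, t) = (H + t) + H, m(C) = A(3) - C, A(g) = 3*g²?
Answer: 6537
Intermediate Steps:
m(C) = 27 - C (m(C) = 3*3² - C = 3*9 - C = 27 - C)
K(H, t) = t + 2*H
K(3, m(6)) - 70*(-93) = ((27 - 1*6) + 2*3) - 70*(-93) = ((27 - 6) + 6) + 6510 = (21 + 6) + 6510 = 27 + 6510 = 6537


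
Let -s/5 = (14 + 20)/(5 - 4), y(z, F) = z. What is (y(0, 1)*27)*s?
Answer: 0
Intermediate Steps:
s = -170 (s = -5*(14 + 20)/(5 - 4) = -170/1 = -170 ≈ -170.00)
(y(0, 1)*27)*s = (0*27)*(-170) = 0*(-170) = 0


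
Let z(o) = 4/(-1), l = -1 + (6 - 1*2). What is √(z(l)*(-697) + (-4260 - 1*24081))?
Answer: I*√25553 ≈ 159.85*I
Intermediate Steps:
l = 3 (l = -1 + (6 - 2) = -1 + 4 = 3)
z(o) = -4 (z(o) = 4*(-1) = -4)
√(z(l)*(-697) + (-4260 - 1*24081)) = √(-4*(-697) + (-4260 - 1*24081)) = √(2788 + (-4260 - 24081)) = √(2788 - 28341) = √(-25553) = I*√25553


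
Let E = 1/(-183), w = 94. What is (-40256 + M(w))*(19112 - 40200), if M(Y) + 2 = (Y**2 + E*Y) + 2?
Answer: 121255029952/183 ≈ 6.6260e+8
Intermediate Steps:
E = -1/183 ≈ -0.0054645
M(Y) = Y**2 - Y/183 (M(Y) = -2 + ((Y**2 - Y/183) + 2) = -2 + (2 + Y**2 - Y/183) = Y**2 - Y/183)
(-40256 + M(w))*(19112 - 40200) = (-40256 + 94*(-1/183 + 94))*(19112 - 40200) = (-40256 + 94*(17201/183))*(-21088) = (-40256 + 1616894/183)*(-21088) = -5749954/183*(-21088) = 121255029952/183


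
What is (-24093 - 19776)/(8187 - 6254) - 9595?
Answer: -18591004/1933 ≈ -9617.7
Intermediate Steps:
(-24093 - 19776)/(8187 - 6254) - 9595 = -43869/1933 - 9595 = -18591004/1933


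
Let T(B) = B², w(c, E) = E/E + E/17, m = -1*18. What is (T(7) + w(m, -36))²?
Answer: 662596/289 ≈ 2292.7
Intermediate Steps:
m = -18
w(c, E) = 1 + E/17 (w(c, E) = 1 + E*(1/17) = 1 + E/17)
(T(7) + w(m, -36))² = (7² + (1 + (1/17)*(-36)))² = (49 + (1 - 36/17))² = (49 - 19/17)² = (814/17)² = 662596/289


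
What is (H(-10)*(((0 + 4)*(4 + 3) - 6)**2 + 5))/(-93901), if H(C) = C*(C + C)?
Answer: -97800/93901 ≈ -1.0415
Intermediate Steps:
H(C) = 2*C**2 (H(C) = C*(2*C) = 2*C**2)
(H(-10)*(((0 + 4)*(4 + 3) - 6)**2 + 5))/(-93901) = ((2*(-10)**2)*(((0 + 4)*(4 + 3) - 6)**2 + 5))/(-93901) = ((2*100)*((4*7 - 6)**2 + 5))*(-1/93901) = (200*((28 - 6)**2 + 5))*(-1/93901) = (200*(22**2 + 5))*(-1/93901) = (200*(484 + 5))*(-1/93901) = (200*489)*(-1/93901) = 97800*(-1/93901) = -97800/93901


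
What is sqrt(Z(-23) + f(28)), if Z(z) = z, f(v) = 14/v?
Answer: 3*I*sqrt(10)/2 ≈ 4.7434*I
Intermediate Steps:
sqrt(Z(-23) + f(28)) = sqrt(-23 + 14/28) = sqrt(-23 + 14*(1/28)) = sqrt(-23 + 1/2) = sqrt(-45/2) = 3*I*sqrt(10)/2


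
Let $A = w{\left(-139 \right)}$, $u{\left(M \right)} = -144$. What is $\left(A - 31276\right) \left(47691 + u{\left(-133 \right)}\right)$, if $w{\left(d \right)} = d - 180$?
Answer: $-1502247465$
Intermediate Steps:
$w{\left(d \right)} = -180 + d$
$A = -319$ ($A = -180 - 139 = -319$)
$\left(A - 31276\right) \left(47691 + u{\left(-133 \right)}\right) = \left(-319 - 31276\right) \left(47691 - 144\right) = \left(-31595\right) 47547 = -1502247465$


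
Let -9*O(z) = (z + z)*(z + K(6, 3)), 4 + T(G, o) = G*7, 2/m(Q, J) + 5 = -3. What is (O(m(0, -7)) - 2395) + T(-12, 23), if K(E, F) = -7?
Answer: -178805/72 ≈ -2483.4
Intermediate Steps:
m(Q, J) = -¼ (m(Q, J) = 2/(-5 - 3) = 2/(-8) = 2*(-⅛) = -¼)
T(G, o) = -4 + 7*G (T(G, o) = -4 + G*7 = -4 + 7*G)
O(z) = -2*z*(-7 + z)/9 (O(z) = -(z + z)*(z - 7)/9 = -2*z*(-7 + z)/9)
(O(m(0, -7)) - 2395) + T(-12, 23) = ((2/9)*(-¼)*(7 - 1*(-¼)) - 2395) + (-4 + 7*(-12)) = ((2/9)*(-¼)*(7 + ¼) - 2395) + (-4 - 84) = ((2/9)*(-¼)*(29/4) - 2395) - 88 = (-29/72 - 2395) - 88 = -172469/72 - 88 = -178805/72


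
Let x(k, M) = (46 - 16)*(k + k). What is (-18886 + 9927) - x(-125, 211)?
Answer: -1459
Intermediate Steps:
x(k, M) = 60*k (x(k, M) = 30*(2*k) = 60*k)
(-18886 + 9927) - x(-125, 211) = (-18886 + 9927) - 60*(-125) = -8959 - 1*(-7500) = -8959 + 7500 = -1459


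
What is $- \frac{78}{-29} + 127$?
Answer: $\frac{3761}{29} \approx 129.69$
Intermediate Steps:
$- \frac{78}{-29} + 127 = \left(-78\right) \left(- \frac{1}{29}\right) + 127 = \frac{78}{29} + 127 = \frac{3761}{29}$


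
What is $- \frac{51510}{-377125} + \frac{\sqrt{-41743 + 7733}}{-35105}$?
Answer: $\frac{10302}{75425} - \frac{i \sqrt{34010}}{35105} \approx 0.13659 - 0.0052533 i$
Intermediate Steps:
$- \frac{51510}{-377125} + \frac{\sqrt{-41743 + 7733}}{-35105} = \left(-51510\right) \left(- \frac{1}{377125}\right) + \sqrt{-34010} \left(- \frac{1}{35105}\right) = \frac{10302}{75425} + i \sqrt{34010} \left(- \frac{1}{35105}\right) = \frac{10302}{75425} - \frac{i \sqrt{34010}}{35105}$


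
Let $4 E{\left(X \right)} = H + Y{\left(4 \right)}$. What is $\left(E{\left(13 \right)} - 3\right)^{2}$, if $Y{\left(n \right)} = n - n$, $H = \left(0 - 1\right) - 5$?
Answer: $\frac{81}{4} \approx 20.25$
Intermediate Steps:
$H = -6$ ($H = -1 - 5 = -6$)
$Y{\left(n \right)} = 0$
$E{\left(X \right)} = - \frac{3}{2}$ ($E{\left(X \right)} = \frac{-6 + 0}{4} = \frac{1}{4} \left(-6\right) = - \frac{3}{2}$)
$\left(E{\left(13 \right)} - 3\right)^{2} = \left(- \frac{3}{2} - 3\right)^{2} = \left(- \frac{9}{2}\right)^{2} = \frac{81}{4}$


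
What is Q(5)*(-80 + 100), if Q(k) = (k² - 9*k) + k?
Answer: -300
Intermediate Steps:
Q(k) = k² - 8*k
Q(5)*(-80 + 100) = (5*(-8 + 5))*(-80 + 100) = (5*(-3))*20 = -15*20 = -300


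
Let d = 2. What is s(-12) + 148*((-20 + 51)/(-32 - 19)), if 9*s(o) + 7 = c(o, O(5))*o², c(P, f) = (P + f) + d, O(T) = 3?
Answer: -31019/153 ≈ -202.74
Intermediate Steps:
c(P, f) = 2 + P + f (c(P, f) = (P + f) + 2 = 2 + P + f)
s(o) = -7/9 + o²*(5 + o)/9 (s(o) = -7/9 + ((2 + o + 3)*o²)/9 = -7/9 + ((5 + o)*o²)/9 = -7/9 + (o²*(5 + o))/9 = -7/9 + o²*(5 + o)/9)
s(-12) + 148*((-20 + 51)/(-32 - 19)) = (-7/9 + (⅑)*(-12)²*(5 - 12)) + 148*((-20 + 51)/(-32 - 19)) = (-7/9 + (⅑)*144*(-7)) + 148*(31/(-51)) = (-7/9 - 112) + 148*(31*(-1/51)) = -1015/9 + 148*(-31/51) = -1015/9 - 4588/51 = -31019/153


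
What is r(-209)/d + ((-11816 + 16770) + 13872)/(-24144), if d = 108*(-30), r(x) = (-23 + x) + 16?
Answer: -14347/20120 ≈ -0.71307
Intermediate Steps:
r(x) = -7 + x
d = -3240
r(-209)/d + ((-11816 + 16770) + 13872)/(-24144) = (-7 - 209)/(-3240) + ((-11816 + 16770) + 13872)/(-24144) = -216*(-1/3240) + (4954 + 13872)*(-1/24144) = 1/15 + 18826*(-1/24144) = 1/15 - 9413/12072 = -14347/20120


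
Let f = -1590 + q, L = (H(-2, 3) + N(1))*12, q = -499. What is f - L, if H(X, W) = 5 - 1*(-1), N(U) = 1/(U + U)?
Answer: -2167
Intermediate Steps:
N(U) = 1/(2*U)
H(X, W) = 6 (H(X, W) = 5 + 1 = 6)
L = 78 (L = (6 + (½)/1)*12 = (6 + (½)*1)*12 = (6 + ½)*12 = (13/2)*12 = 78)
f = -2089 (f = -1590 - 499 = -2089)
f - L = -2089 - 1*78 = -2089 - 78 = -2167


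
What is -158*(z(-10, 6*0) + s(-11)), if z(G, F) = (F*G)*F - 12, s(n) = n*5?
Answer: 10586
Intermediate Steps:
s(n) = 5*n
z(G, F) = -12 + G*F² (z(G, F) = G*F² - 12 = -12 + G*F²)
-158*(z(-10, 6*0) + s(-11)) = -158*((-12 - 10*(6*0)²) + 5*(-11)) = -158*((-12 - 10*0²) - 55) = -158*((-12 - 10*0) - 55) = -158*((-12 + 0) - 55) = -158*(-12 - 55) = -158*(-67) = 10586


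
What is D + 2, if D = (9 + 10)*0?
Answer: 2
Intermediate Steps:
D = 0 (D = 19*0 = 0)
D + 2 = 0 + 2 = 2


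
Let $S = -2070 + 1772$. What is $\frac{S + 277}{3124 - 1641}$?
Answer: $- \frac{21}{1483} \approx -0.01416$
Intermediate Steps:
$S = -298$
$\frac{S + 277}{3124 - 1641} = \frac{-298 + 277}{3124 - 1641} = - \frac{21}{1483}$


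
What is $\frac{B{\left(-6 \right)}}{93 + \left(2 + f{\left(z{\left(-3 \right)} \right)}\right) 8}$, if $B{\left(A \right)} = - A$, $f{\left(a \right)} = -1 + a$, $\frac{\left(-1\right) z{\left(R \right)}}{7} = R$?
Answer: $\frac{6}{269} \approx 0.022305$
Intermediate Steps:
$z{\left(R \right)} = - 7 R$
$\frac{B{\left(-6 \right)}}{93 + \left(2 + f{\left(z{\left(-3 \right)} \right)}\right) 8} = \frac{\left(-1\right) \left(-6\right)}{93 + \left(2 - -20\right) 8} = \frac{6}{93 + \left(2 + \left(-1 + 21\right)\right) 8} = \frac{6}{93 + \left(2 + 20\right) 8} = \frac{6}{93 + 22 \cdot 8} = \frac{6}{93 + 176} = \frac{6}{269}$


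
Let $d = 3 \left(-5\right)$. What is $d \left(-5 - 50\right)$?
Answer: $825$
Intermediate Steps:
$d = -15$
$d \left(-5 - 50\right) = - 15 \left(-5 - 50\right) = \left(-15\right) \left(-55\right) = 825$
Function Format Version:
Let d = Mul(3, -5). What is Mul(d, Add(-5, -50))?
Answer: 825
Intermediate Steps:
d = -15
Mul(d, Add(-5, -50)) = Mul(-15, Add(-5, -50)) = Mul(-15, -55) = 825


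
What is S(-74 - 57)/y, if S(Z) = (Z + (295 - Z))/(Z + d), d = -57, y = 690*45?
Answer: -59/1167480 ≈ -5.0536e-5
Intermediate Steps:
y = 31050
S(Z) = 295/(-57 + Z) (S(Z) = (Z + (295 - Z))/(Z - 57) = 295/(-57 + Z))
S(-74 - 57)/y = (295/(-57 + (-74 - 57)))/31050 = (295/(-57 - 131))*(1/31050) = (295/(-188))*(1/31050) = (295*(-1/188))*(1/31050) = -295/188*1/31050 = -59/1167480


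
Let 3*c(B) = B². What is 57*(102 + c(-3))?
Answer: 5985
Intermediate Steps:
c(B) = B²/3
57*(102 + c(-3)) = 57*(102 + (⅓)*(-3)²) = 57*(102 + (⅓)*9) = 57*(102 + 3) = 57*105 = 5985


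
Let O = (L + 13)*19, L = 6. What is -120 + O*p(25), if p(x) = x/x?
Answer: 241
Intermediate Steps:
p(x) = 1
O = 361 (O = (6 + 13)*19 = 19*19 = 361)
-120 + O*p(25) = -120 + 361*1 = -120 + 361 = 241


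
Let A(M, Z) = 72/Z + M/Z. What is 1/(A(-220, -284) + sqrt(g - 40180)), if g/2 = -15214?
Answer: 2627/355936297 - 20164*I*sqrt(4413)/355936297 ≈ 7.3805e-6 - 0.0037633*I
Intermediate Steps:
g = -30428 (g = 2*(-15214) = -30428)
1/(A(-220, -284) + sqrt(g - 40180)) = 1/((72 - 220)/(-284) + sqrt(-30428 - 40180)) = 1/(-1/284*(-148) + sqrt(-70608)) = 1/(37/71 + 4*I*sqrt(4413))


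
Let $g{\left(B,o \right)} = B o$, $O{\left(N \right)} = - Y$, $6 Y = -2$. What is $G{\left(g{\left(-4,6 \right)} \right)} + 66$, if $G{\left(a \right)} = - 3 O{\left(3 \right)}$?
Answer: $65$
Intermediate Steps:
$Y = - \frac{1}{3}$ ($Y = \frac{1}{6} \left(-2\right) = - \frac{1}{3} \approx -0.33333$)
$O{\left(N \right)} = \frac{1}{3}$ ($O{\left(N \right)} = \left(-1\right) \left(- \frac{1}{3}\right) = \frac{1}{3}$)
$G{\left(a \right)} = -1$ ($G{\left(a \right)} = \left(-3\right) \frac{1}{3} = -1$)
$G{\left(g{\left(-4,6 \right)} \right)} + 66 = -1 + 66 = 65$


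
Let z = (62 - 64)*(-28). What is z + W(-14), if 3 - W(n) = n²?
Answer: -137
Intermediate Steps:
W(n) = 3 - n²
z = 56 (z = -2*(-28) = 56)
z + W(-14) = 56 + (3 - 1*(-14)²) = 56 + (3 - 1*196) = 56 + (3 - 196) = 56 - 193 = -137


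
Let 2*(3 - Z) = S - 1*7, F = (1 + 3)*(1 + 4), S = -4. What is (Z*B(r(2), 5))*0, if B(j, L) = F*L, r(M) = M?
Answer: 0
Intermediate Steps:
F = 20 (F = 4*5 = 20)
B(j, L) = 20*L
Z = 17/2 (Z = 3 - (-4 - 1*7)/2 = 3 - (-4 - 7)/2 = 3 - ½*(-11) = 3 + 11/2 = 17/2 ≈ 8.5000)
(Z*B(r(2), 5))*0 = (17*(20*5)/2)*0 = ((17/2)*100)*0 = 850*0 = 0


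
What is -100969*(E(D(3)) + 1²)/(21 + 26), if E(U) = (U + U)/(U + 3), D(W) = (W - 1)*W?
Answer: -706783/141 ≈ -5012.6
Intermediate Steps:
D(W) = W*(-1 + W) (D(W) = (-1 + W)*W = W*(-1 + W))
E(U) = 2*U/(3 + U) (E(U) = (2*U)/(3 + U) = 2*U/(3 + U))
-100969*(E(D(3)) + 1²)/(21 + 26) = -100969*(2*(3*(-1 + 3))/(3 + 3*(-1 + 3)) + 1²)/(21 + 26) = -100969*(2*(3*2)/(3 + 3*2) + 1)/47 = -100969*(2*6/(3 + 6) + 1)/47 = -100969*(2*6/9 + 1)/47 = -100969*(2*6*(⅑) + 1)/47 = -100969*(4/3 + 1)/47 = -706783/(3*47) = -100969*7/141 = -706783/141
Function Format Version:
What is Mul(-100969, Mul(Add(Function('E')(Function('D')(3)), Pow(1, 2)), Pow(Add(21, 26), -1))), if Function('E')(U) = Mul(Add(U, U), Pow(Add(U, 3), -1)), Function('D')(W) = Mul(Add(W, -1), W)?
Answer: Rational(-706783, 141) ≈ -5012.6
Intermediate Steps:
Function('D')(W) = Mul(W, Add(-1, W)) (Function('D')(W) = Mul(Add(-1, W), W) = Mul(W, Add(-1, W)))
Function('E')(U) = Mul(2, U, Pow(Add(3, U), -1)) (Function('E')(U) = Mul(Mul(2, U), Pow(Add(3, U), -1)) = Mul(2, U, Pow(Add(3, U), -1)))
Mul(-100969, Mul(Add(Function('E')(Function('D')(3)), Pow(1, 2)), Pow(Add(21, 26), -1))) = Mul(-100969, Mul(Add(Mul(2, Mul(3, Add(-1, 3)), Pow(Add(3, Mul(3, Add(-1, 3))), -1)), Pow(1, 2)), Pow(Add(21, 26), -1))) = Mul(-100969, Mul(Add(Mul(2, Mul(3, 2), Pow(Add(3, Mul(3, 2)), -1)), 1), Pow(47, -1))) = Mul(-100969, Mul(Add(Mul(2, 6, Pow(Add(3, 6), -1)), 1), Rational(1, 47))) = Mul(-100969, Mul(Add(Mul(2, 6, Pow(9, -1)), 1), Rational(1, 47))) = Mul(-100969, Mul(Add(Mul(2, 6, Rational(1, 9)), 1), Rational(1, 47))) = Mul(-100969, Mul(Add(Rational(4, 3), 1), Rational(1, 47))) = Mul(-100969, Mul(Rational(7, 3), Rational(1, 47))) = Mul(-100969, Rational(7, 141)) = Rational(-706783, 141)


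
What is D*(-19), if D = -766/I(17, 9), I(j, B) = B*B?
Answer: 14554/81 ≈ 179.68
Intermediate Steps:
I(j, B) = B²
D = -766/81 (D = -766/(9²) = -766/81 ≈ -9.4568)
D*(-19) = -766/81*(-19) = 14554/81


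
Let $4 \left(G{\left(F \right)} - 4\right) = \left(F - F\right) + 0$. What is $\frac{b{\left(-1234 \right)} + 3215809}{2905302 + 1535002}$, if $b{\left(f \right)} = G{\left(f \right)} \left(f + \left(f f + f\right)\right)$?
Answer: $\frac{9296961}{4440304} \approx 2.0938$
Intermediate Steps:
$G{\left(F \right)} = 4$ ($G{\left(F \right)} = 4 + \frac{\left(F - F\right) + 0}{4} = 4 + \frac{0 + 0}{4} = 4 + \frac{1}{4} \cdot 0 = 4 + 0 = 4$)
$b{\left(f \right)} = 4 f^{2} + 8 f$ ($b{\left(f \right)} = 4 \left(f + \left(f f + f\right)\right) = 4 \left(f + \left(f^{2} + f\right)\right) = 4 \left(f + \left(f + f^{2}\right)\right) = 4 \left(f^{2} + 2 f\right) = 4 f^{2} + 8 f$)
$\frac{b{\left(-1234 \right)} + 3215809}{2905302 + 1535002} = \frac{4 \left(-1234\right) \left(2 - 1234\right) + 3215809}{2905302 + 1535002} = \frac{4 \left(-1234\right) \left(-1232\right) + 3215809}{4440304} = \left(6081152 + 3215809\right) \frac{1}{4440304} = 9296961 \cdot \frac{1}{4440304} = \frac{9296961}{4440304}$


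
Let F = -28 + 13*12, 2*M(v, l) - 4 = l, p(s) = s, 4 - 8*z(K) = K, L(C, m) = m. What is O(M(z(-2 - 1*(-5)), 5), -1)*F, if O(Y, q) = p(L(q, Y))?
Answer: 576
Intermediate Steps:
z(K) = ½ - K/8
M(v, l) = 2 + l/2
O(Y, q) = Y
F = 128 (F = -28 + 156 = 128)
O(M(z(-2 - 1*(-5)), 5), -1)*F = (2 + (½)*5)*128 = (2 + 5/2)*128 = (9/2)*128 = 576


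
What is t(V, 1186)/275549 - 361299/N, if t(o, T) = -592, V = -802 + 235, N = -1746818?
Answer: 1187005565/5799204254 ≈ 0.20468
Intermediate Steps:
V = -567
t(V, 1186)/275549 - 361299/N = -592/275549 - 361299/(-1746818) = -592*1/275549 - 361299*(-1/1746818) = -592/275549 + 4353/21046 = 1187005565/5799204254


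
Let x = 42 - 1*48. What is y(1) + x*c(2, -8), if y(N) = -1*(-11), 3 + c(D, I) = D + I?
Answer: 65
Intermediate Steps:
c(D, I) = -3 + D + I (c(D, I) = -3 + (D + I) = -3 + D + I)
y(N) = 11
x = -6 (x = 42 - 48 = -6)
y(1) + x*c(2, -8) = 11 - 6*(-3 + 2 - 8) = 11 - 6*(-9) = 11 + 54 = 65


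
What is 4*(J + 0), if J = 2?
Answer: 8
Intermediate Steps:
4*(J + 0) = 4*(2 + 0) = 4*2 = 8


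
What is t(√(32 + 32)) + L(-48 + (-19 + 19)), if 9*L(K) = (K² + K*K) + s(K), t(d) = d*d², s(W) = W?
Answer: 3056/3 ≈ 1018.7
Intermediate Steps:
t(d) = d³
L(K) = K/9 + 2*K²/9 (L(K) = ((K² + K*K) + K)/9 = ((K² + K²) + K)/9 = (2*K² + K)/9 = (K + 2*K²)/9 = K/9 + 2*K²/9)
t(√(32 + 32)) + L(-48 + (-19 + 19)) = (√(32 + 32))³ + (-48 + (-19 + 19))*(1 + 2*(-48 + (-19 + 19)))/9 = (√64)³ + (-48 + 0)*(1 + 2*(-48 + 0))/9 = 8³ + (⅑)*(-48)*(1 + 2*(-48)) = 512 + (⅑)*(-48)*(1 - 96) = 512 + (⅑)*(-48)*(-95) = 512 + 1520/3 = 3056/3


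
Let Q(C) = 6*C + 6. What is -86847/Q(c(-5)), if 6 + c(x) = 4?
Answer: 28949/2 ≈ 14475.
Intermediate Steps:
c(x) = -2 (c(x) = -6 + 4 = -2)
Q(C) = 6 + 6*C
-86847/Q(c(-5)) = -86847/(6 + 6*(-2)) = -86847/(6 - 12) = -86847/(-6) = -86847*(-⅙) = 28949/2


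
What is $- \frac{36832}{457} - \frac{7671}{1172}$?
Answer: $- \frac{46672751}{535604} \approx -87.14$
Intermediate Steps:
$- \frac{36832}{457} - \frac{7671}{1172} = - \frac{46672751}{535604}$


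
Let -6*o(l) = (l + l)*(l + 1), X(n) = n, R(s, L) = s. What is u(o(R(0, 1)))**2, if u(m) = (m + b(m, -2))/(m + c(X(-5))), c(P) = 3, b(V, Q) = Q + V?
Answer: 4/9 ≈ 0.44444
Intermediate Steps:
o(l) = -l*(1 + l)/3 (o(l) = -(l + l)*(l + 1)/6 = -2*l*(1 + l)/6 = -l*(1 + l)/3)
u(m) = (-2 + 2*m)/(3 + m) (u(m) = (m + (-2 + m))/(m + 3) = (-2 + 2*m)/(3 + m))
u(o(R(0, 1)))**2 = (2*(-1 - 1/3*0*(1 + 0))/(3 - 1/3*0*(1 + 0)))**2 = (2*(-1 - 1/3*0*1)/(3 - 1/3*0*1))**2 = (2*(-1 + 0)/(3 + 0))**2 = (2*(-1)/3)**2 = (2*(1/3)*(-1))**2 = (-2/3)**2 = 4/9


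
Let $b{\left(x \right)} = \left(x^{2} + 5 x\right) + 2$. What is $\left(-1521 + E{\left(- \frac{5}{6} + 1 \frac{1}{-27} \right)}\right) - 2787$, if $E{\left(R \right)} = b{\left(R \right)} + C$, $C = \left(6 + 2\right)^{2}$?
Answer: $- \frac{12380153}{2916} \approx -4245.6$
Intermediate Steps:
$b{\left(x \right)} = 2 + x^{2} + 5 x$
$C = 64$ ($C = 8^{2} = 64$)
$E{\left(R \right)} = 66 + R^{2} + 5 R$ ($E{\left(R \right)} = \left(2 + R^{2} + 5 R\right) + 64 = 66 + R^{2} + 5 R$)
$\left(-1521 + E{\left(- \frac{5}{6} + 1 \frac{1}{-27} \right)}\right) - 2787 = \left(-1521 + \left(66 + \left(- \frac{5}{6} + 1 \frac{1}{-27}\right)^{2} + 5 \left(- \frac{5}{6} + 1 \frac{1}{-27}\right)\right)\right) - 2787 = \left(-1521 + \left(66 + \left(\left(-5\right) \frac{1}{6} + 1 \left(- \frac{1}{27}\right)\right)^{2} + 5 \left(\left(-5\right) \frac{1}{6} + 1 \left(- \frac{1}{27}\right)\right)\right)\right) - 2787 = \left(-1521 + \left(66 + \left(- \frac{5}{6} - \frac{1}{27}\right)^{2} + 5 \left(- \frac{5}{6} - \frac{1}{27}\right)\right)\right) - 2787 = \left(-1521 + \left(66 + \left(- \frac{47}{54}\right)^{2} + 5 \left(- \frac{47}{54}\right)\right)\right) - 2787 = \left(-1521 + \left(66 + \frac{2209}{2916} - \frac{235}{54}\right)\right) - 2787 = \left(-1521 + \frac{181975}{2916}\right) - 2787 = - \frac{4253261}{2916} - 2787 = - \frac{12380153}{2916}$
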